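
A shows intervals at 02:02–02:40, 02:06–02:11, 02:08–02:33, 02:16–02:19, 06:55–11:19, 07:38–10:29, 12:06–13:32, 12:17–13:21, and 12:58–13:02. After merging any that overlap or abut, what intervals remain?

02:02–02:40, 06:55–11:19, 12:06–13:32

02:06–02:11 overlaps/touches 02:02–02:40 → extend to 02:02–02:40.
02:08–02:33 overlaps/touches 02:02–02:40 → extend to 02:02–02:40.
02:16–02:19 overlaps/touches 02:02–02:40 → extend to 02:02–02:40.
06:55–11:19 is disjoint → start new block.
07:38–10:29 overlaps/touches 06:55–11:19 → extend to 06:55–11:19.
12:06–13:32 is disjoint → start new block.
12:17–13:21 overlaps/touches 12:06–13:32 → extend to 12:06–13:32.
12:58–13:02 overlaps/touches 12:06–13:32 → extend to 12:06–13:32.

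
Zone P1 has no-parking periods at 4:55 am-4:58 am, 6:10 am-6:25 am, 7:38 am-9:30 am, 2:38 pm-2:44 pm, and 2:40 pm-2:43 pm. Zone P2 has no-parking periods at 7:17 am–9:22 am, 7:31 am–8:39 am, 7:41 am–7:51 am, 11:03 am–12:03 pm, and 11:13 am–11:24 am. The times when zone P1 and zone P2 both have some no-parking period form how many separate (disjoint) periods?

1

A, merged: 4:55 am–4:58 am, 6:10 am–6:25 am, 7:38 am–9:30 am, 2:38 pm–2:44 pm.
B, merged: 7:17 am–9:22 am, 11:03 am–12:03 pm.
A ∩ B = 7:38 am–9:22 am.
That is 1 disjoint piece.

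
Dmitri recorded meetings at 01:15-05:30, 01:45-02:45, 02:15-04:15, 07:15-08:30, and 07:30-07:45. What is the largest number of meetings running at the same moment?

Sweep endpoints in order; track running count of active intervals.
Peak of 3 reached at 02:15.

3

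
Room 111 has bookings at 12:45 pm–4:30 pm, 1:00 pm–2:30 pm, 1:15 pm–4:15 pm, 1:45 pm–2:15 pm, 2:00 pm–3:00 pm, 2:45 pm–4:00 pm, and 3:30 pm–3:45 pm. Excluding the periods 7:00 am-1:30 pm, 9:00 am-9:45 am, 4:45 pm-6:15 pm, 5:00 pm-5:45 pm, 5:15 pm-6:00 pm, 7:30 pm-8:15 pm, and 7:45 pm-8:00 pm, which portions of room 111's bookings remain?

1:30 pm–4:30 pm

First set merges to 12:45 pm–4:30 pm.
Second set merges to 7:00 am–1:30 pm, 4:45 pm–6:15 pm, 7:30 pm–8:15 pm.
12:45 pm–4:30 pm minus B → 1:30 pm–4:30 pm.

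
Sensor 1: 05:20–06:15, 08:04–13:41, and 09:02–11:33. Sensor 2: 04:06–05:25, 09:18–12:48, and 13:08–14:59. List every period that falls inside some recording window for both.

05:20-05:25, 09:18-12:48, 13:08-13:41

First set merges to 05:20-06:15, 08:04-13:41.
05:20-06:15 meets the second set on 05:20-05:25.
08:04-13:41 meets the second set on 09:18-12:48, 13:08-13:41.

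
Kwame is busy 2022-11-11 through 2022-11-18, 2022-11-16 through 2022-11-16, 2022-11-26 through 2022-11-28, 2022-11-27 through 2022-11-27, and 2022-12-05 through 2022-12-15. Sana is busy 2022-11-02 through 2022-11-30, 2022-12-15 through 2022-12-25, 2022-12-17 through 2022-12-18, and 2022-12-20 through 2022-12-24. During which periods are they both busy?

2022-11-11 through 2022-11-18, 2022-11-26 through 2022-11-28, 2022-12-15 through 2022-12-15

A, merged: 2022-11-11 through 2022-11-18, 2022-11-26 through 2022-11-28, 2022-12-05 through 2022-12-15.
B, merged: 2022-11-02 through 2022-11-30, 2022-12-15 through 2022-12-25.
2022-11-11 through 2022-11-18 meets the second set on 2022-11-11 through 2022-11-18.
2022-11-26 through 2022-11-28 meets the second set on 2022-11-26 through 2022-11-28.
2022-12-05 through 2022-12-15 meets the second set on 2022-12-15 through 2022-12-15.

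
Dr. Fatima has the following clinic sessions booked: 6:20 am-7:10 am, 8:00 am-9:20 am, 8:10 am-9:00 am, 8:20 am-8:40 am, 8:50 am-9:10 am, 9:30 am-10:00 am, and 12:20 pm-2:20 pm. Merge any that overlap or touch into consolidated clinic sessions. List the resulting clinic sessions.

8:00 am–9:20 am is disjoint → start new block.
8:10 am–9:00 am overlaps/touches 8:00 am–9:20 am → extend to 8:00 am–9:20 am.
8:20 am–8:40 am overlaps/touches 8:00 am–9:20 am → extend to 8:00 am–9:20 am.
8:50 am–9:10 am overlaps/touches 8:00 am–9:20 am → extend to 8:00 am–9:20 am.
9:30 am–10:00 am is disjoint → start new block.
12:20 pm–2:20 pm is disjoint → start new block.

6:20 am–7:10 am, 8:00 am–9:20 am, 9:30 am–10:00 am, 12:20 pm–2:20 pm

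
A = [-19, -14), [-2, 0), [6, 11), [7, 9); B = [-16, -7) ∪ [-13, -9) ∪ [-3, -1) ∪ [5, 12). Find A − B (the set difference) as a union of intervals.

Merge the first list: [-19, -14), [-2, 0), [6, 11).
Merge the second list: [-16, -7), [-3, -1), [5, 12).
[-19, -14) minus B → [-19, -16).
[-2, 0) minus B → [-1, 0).
[6, 11): fully covered by B → removed.

[-19, -16) ∪ [-1, 0)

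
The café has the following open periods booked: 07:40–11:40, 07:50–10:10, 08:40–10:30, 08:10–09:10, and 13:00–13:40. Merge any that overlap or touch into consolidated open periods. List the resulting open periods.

07:40-11:40, 13:00-13:40

Sort by start: 07:40-11:40, 07:50-10:10, 08:10-09:10, 08:40-10:30, 13:00-13:40.
07:50-10:10 overlaps/touches 07:40-11:40 → extend to 07:40-11:40.
08:10-09:10 overlaps/touches 07:40-11:40 → extend to 07:40-11:40.
08:40-10:30 overlaps/touches 07:40-11:40 → extend to 07:40-11:40.
13:00-13:40 is disjoint → start new block.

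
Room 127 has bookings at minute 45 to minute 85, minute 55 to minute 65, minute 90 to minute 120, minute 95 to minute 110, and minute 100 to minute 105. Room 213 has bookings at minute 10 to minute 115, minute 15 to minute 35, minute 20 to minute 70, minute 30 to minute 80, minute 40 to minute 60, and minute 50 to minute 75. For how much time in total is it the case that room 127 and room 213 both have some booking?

First set merges to minute 45 to minute 85, minute 90 to minute 120.
Second set merges to minute 10 to minute 115.
A ∩ B = minute 45 to minute 85, minute 90 to minute 115.
Total: 40 minutes + 25 minutes = 65 minutes.

65 minutes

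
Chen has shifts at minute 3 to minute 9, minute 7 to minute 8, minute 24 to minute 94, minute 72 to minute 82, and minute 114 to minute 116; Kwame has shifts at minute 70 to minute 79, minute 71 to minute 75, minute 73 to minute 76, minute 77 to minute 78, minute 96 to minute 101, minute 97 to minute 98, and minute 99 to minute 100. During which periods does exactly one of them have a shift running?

A, merged: minute 3 to minute 9, minute 24 to minute 94, minute 114 to minute 116.
B, merged: minute 70 to minute 79, minute 96 to minute 101.
A but not B: minute 3 to minute 9, minute 24 to minute 70, minute 79 to minute 94, minute 114 to minute 116.
B but not A: minute 96 to minute 101.
Combining gives A △ B.

minute 3 to minute 9, minute 24 to minute 70, minute 79 to minute 94, minute 96 to minute 101, minute 114 to minute 116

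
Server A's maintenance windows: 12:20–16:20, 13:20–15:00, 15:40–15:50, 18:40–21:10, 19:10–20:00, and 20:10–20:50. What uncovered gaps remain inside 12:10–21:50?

The merged coverage is 12:20–16:20, 18:40–21:10.
Complement within 12:10–21:50: 12:10–12:20, 16:20–18:40, 21:10–21:50.

12:10–12:20, 16:20–18:40, 21:10–21:50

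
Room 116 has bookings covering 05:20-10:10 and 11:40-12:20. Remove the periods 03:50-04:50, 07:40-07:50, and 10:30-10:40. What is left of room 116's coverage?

05:20–07:40, 07:50–10:10, 11:40–12:20

05:20–10:10 with B removed leaves 05:20–07:40, 07:50–10:10.
11:40–12:20 is untouched.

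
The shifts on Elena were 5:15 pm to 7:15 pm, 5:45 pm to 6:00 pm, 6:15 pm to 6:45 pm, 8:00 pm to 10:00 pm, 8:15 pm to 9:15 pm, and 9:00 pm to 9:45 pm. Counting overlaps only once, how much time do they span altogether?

Merged: 5:15 pm–7:15 pm, 8:00 pm–10:00 pm.
Lengths: 2 h + 2 h = 4 h.

4 h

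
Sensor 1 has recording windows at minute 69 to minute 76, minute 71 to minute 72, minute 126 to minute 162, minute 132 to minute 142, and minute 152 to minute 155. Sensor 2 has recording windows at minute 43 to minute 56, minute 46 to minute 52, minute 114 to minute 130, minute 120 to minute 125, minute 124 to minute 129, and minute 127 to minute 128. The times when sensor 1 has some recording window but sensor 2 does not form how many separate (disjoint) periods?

2

First set merges to minute 69 to minute 76, minute 126 to minute 162.
Second set merges to minute 43 to minute 56, minute 114 to minute 130.
A \ B = minute 69 to minute 76, minute 130 to minute 162.
That is 2 disjoint pieces.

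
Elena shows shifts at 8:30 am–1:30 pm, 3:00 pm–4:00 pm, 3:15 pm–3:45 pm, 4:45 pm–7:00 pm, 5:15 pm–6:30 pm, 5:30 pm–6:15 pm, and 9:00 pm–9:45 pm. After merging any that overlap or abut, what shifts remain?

8:30 am–1:30 pm, 3:00 pm–4:00 pm, 4:45 pm–7:00 pm, 9:00 pm–9:45 pm

3:00 pm–4:00 pm is disjoint → start new block.
3:15 pm–3:45 pm overlaps/touches 3:00 pm–4:00 pm → extend to 3:00 pm–4:00 pm.
4:45 pm–7:00 pm is disjoint → start new block.
5:15 pm–6:30 pm overlaps/touches 4:45 pm–7:00 pm → extend to 4:45 pm–7:00 pm.
5:30 pm–6:15 pm overlaps/touches 4:45 pm–7:00 pm → extend to 4:45 pm–7:00 pm.
9:00 pm–9:45 pm is disjoint → start new block.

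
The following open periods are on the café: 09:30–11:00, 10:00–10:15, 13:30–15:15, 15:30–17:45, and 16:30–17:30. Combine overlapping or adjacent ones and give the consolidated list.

09:30-11:00, 13:30-15:15, 15:30-17:45

10:00-10:15 overlaps/touches 09:30-11:00 → extend to 09:30-11:00.
13:30-15:15 is disjoint → start new block.
15:30-17:45 is disjoint → start new block.
16:30-17:30 overlaps/touches 15:30-17:45 → extend to 15:30-17:45.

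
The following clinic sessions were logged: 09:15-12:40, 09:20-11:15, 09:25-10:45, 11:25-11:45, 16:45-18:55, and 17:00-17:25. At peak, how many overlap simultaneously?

3

At 09:25, 3 of the intervals are simultaneously active.
No point has more.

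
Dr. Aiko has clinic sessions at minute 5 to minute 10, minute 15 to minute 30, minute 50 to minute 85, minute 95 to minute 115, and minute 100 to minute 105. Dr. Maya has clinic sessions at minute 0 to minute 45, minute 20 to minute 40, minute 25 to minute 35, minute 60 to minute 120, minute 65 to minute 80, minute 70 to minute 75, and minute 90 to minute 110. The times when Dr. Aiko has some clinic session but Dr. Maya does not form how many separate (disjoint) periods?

1

First set merges to minute 5 to minute 10, minute 15 to minute 30, minute 50 to minute 85, minute 95 to minute 115.
Second set merges to minute 0 to minute 45, minute 60 to minute 120.
A \ B = minute 50 to minute 60.
That is 1 disjoint piece.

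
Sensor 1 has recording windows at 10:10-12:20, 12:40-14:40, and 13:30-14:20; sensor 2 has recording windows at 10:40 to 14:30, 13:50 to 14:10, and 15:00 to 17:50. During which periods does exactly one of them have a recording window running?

10:10–10:40, 12:20–12:40, 14:30–14:40, 15:00–17:50

First set merges to 10:10–12:20, 12:40–14:40.
Second set merges to 10:40–14:30, 15:00–17:50.
A \ B = 10:10–10:40, 14:30–14:40.
B \ A = 12:20–12:40, 15:00–17:50.
Union of the two gives the symmetric difference.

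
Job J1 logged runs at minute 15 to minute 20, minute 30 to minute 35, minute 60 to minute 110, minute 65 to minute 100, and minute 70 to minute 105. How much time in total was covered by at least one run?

Merged: minute 15 to minute 20, minute 30 to minute 35, minute 60 to minute 110.
Lengths: 5 minutes + 5 minutes + 50 minutes = 60 minutes.

60 minutes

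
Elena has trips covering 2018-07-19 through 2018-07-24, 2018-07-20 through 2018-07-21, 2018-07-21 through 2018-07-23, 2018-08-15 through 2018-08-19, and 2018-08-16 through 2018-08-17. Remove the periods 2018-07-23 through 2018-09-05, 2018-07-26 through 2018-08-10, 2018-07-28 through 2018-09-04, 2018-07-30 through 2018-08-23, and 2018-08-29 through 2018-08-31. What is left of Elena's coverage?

A, merged: 2018-07-19 through 2018-07-24, 2018-08-15 through 2018-08-19.
B, merged: 2018-07-23 through 2018-09-05.
2018-07-19 through 2018-07-24 minus B → 2018-07-19 through 2018-07-22.
2018-08-15 through 2018-08-19: fully covered by B → removed.

2018-07-19 through 2018-07-22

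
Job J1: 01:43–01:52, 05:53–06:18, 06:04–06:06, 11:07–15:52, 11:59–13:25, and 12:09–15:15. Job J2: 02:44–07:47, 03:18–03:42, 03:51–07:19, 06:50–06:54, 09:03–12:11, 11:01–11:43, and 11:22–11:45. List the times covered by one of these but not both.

A, merged: 01:43–01:52, 05:53–06:18, 11:07–15:52.
B, merged: 02:44–07:47, 09:03–12:11.
A \ B = 01:43–01:52, 12:11–15:52.
B \ A = 02:44–05:53, 06:18–07:47, 09:03–11:07.
Union of the two gives the symmetric difference.

01:43–01:52, 02:44–05:53, 06:18–07:47, 09:03–11:07, 12:11–15:52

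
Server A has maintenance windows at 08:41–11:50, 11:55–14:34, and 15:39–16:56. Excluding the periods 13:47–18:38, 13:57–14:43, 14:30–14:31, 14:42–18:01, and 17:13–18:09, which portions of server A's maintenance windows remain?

Second set merges to 13:47-18:38.
08:41-11:50: no B overlap → unchanged.
11:55-14:34 minus B → 11:55-13:47.
15:39-16:56: fully covered by B → removed.

08:41-11:50, 11:55-13:47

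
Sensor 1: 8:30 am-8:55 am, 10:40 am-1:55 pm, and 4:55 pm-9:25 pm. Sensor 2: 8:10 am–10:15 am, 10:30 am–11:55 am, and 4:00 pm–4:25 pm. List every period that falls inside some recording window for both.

8:30 am–8:55 am ∩ B → 8:30 am–8:55 am.
10:40 am–1:55 pm ∩ B → 10:40 am–11:55 am.
4:55 pm–9:25 pm meets no B interval.

8:30 am–8:55 am, 10:40 am–11:55 am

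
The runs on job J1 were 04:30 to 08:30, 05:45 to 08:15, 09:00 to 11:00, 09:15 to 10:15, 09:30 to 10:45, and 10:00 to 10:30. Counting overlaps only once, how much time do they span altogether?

6 h

Merged: 04:30-08:30, 09:00-11:00.
Lengths: 4 h + 2 h = 6 h.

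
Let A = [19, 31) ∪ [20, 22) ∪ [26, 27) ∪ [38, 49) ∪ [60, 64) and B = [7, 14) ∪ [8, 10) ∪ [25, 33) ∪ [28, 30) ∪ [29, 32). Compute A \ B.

A, merged: [19, 31), [38, 49), [60, 64).
B, merged: [7, 14), [25, 33).
[19, 31) with B removed leaves [19, 25).
[38, 49) is untouched.
[60, 64) is untouched.

[19, 25) ∪ [38, 49) ∪ [60, 64)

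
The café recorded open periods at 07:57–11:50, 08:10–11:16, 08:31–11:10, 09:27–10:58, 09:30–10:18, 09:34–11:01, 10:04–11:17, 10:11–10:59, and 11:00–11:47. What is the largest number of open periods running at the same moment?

8

At 10:11, 8 of the intervals are simultaneously active.
No point has more.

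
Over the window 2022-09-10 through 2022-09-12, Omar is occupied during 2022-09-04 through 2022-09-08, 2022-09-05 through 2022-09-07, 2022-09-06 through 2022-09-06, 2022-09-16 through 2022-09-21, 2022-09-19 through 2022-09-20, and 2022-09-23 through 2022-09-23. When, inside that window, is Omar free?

The merged coverage is 2022-09-04 through 2022-09-08, 2022-09-16 through 2022-09-21, 2022-09-23 through 2022-09-23.
Uncovered inside 2022-09-10 through 2022-09-12: 2022-09-10 through 2022-09-12.

2022-09-10 through 2022-09-12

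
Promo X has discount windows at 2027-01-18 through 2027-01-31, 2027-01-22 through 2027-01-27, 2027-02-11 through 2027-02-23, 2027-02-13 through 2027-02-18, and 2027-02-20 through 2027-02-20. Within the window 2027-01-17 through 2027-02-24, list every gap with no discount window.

2027-01-17 through 2027-01-17, 2027-02-01 through 2027-02-10, 2027-02-24 through 2027-02-24

Covered (merged): 2027-01-18 through 2027-01-31, 2027-02-11 through 2027-02-23.
Uncovered inside 2027-01-17 through 2027-02-24: 2027-01-17 through 2027-01-17, 2027-02-01 through 2027-02-10, 2027-02-24 through 2027-02-24.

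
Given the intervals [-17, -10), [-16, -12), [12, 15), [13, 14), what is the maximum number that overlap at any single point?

Sweep endpoints in order; track running count of active intervals.
Peak of 2 reached at -16.

2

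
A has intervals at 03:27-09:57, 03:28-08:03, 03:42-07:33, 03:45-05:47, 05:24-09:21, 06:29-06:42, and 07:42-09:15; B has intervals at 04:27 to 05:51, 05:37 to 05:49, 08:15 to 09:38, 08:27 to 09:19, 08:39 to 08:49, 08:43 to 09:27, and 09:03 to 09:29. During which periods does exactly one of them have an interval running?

03:27–04:27, 05:51–08:15, 09:38–09:57

A, merged: 03:27–09:57.
B, merged: 04:27–05:51, 08:15–09:38.
A \ B = 03:27–04:27, 05:51–08:15, 09:38–09:57.
B \ A = none.
Union of the two gives the symmetric difference.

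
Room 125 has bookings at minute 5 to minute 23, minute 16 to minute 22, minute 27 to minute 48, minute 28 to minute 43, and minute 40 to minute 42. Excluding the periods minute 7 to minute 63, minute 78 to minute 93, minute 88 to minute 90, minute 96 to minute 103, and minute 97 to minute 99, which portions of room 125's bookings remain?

minute 5 to minute 7

A, merged: minute 5 to minute 23, minute 27 to minute 48.
B, merged: minute 7 to minute 63, minute 78 to minute 93, minute 96 to minute 103.
minute 5 to minute 23 with B removed leaves minute 5 to minute 7.
minute 27 to minute 48 lies entirely inside B → drops out.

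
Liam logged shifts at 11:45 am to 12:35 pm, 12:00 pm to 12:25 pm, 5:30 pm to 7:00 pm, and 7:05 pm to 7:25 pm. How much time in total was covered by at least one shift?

Merged: 11:45 am–12:35 pm, 5:30 pm–7:00 pm, 7:05 pm–7:25 pm.
Lengths: 50 min + 1 h 30 min + 20 min = 2 h 40 min.

2 h 40 min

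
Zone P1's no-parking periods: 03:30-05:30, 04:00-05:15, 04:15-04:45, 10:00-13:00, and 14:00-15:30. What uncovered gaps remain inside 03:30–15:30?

05:30-10:00, 13:00-14:00

The merged coverage is 03:30-05:30, 10:00-13:00, 14:00-15:30.
Complement within 03:30-15:30: 05:30-10:00, 13:00-14:00.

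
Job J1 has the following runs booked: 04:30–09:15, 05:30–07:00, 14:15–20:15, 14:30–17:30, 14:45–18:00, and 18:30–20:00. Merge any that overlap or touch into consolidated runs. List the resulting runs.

05:30–07:00 overlaps/touches 04:30–09:15 → extend to 04:30–09:15.
14:15–20:15 is disjoint → start new block.
14:30–17:30 overlaps/touches 14:15–20:15 → extend to 14:15–20:15.
14:45–18:00 overlaps/touches 14:15–20:15 → extend to 14:15–20:15.
18:30–20:00 overlaps/touches 14:15–20:15 → extend to 14:15–20:15.

04:30–09:15, 14:15–20:15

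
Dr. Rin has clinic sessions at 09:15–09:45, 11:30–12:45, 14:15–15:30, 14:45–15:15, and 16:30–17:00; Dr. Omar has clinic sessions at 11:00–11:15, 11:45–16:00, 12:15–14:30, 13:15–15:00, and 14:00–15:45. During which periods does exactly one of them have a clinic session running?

09:15–09:45, 11:00–11:15, 11:30–11:45, 12:45–14:15, 15:30–16:00, 16:30–17:00

A, merged: 09:15–09:45, 11:30–12:45, 14:15–15:30, 16:30–17:00.
B, merged: 11:00–11:15, 11:45–16:00.
A \ B = 09:15–09:45, 11:30–11:45, 16:30–17:00.
B \ A = 11:00–11:15, 12:45–14:15, 15:30–16:00.
Union of the two gives the symmetric difference.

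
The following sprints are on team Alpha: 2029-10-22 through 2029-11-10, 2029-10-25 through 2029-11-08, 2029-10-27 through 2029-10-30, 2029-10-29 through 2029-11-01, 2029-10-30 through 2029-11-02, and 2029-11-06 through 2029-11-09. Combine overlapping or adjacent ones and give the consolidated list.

2029-10-25 through 2029-11-08 overlaps/touches 2029-10-22 through 2029-11-10 → extend to 2029-10-22 through 2029-11-10.
2029-10-27 through 2029-10-30 overlaps/touches 2029-10-22 through 2029-11-10 → extend to 2029-10-22 through 2029-11-10.
2029-10-29 through 2029-11-01 overlaps/touches 2029-10-22 through 2029-11-10 → extend to 2029-10-22 through 2029-11-10.
2029-10-30 through 2029-11-02 overlaps/touches 2029-10-22 through 2029-11-10 → extend to 2029-10-22 through 2029-11-10.
2029-11-06 through 2029-11-09 overlaps/touches 2029-10-22 through 2029-11-10 → extend to 2029-10-22 through 2029-11-10.

2029-10-22 through 2029-11-10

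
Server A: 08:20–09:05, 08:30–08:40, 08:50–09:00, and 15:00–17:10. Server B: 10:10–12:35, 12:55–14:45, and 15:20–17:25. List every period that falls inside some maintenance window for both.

A, merged: 08:20-09:05, 15:00-17:10.
08:20-09:05: no overlap with the second set.
15:00-17:10 meets the second set on 15:20-17:10.

15:20-17:10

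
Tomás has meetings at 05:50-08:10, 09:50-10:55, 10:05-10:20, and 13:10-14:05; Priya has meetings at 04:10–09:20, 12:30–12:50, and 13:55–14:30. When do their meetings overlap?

Merge the first list: 05:50–08:10, 09:50–10:55, 13:10–14:05.
05:50–08:10 meets the second set on 05:50–08:10.
09:50–10:55: no overlap with the second set.
13:10–14:05 meets the second set on 13:55–14:05.

05:50–08:10, 13:55–14:05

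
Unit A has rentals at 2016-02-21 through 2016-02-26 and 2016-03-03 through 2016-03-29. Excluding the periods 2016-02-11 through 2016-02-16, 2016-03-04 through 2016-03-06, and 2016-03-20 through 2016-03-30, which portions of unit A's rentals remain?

2016-02-21 through 2016-02-26, 2016-03-03 through 2016-03-03, 2016-03-07 through 2016-03-19

2016-02-21 through 2016-02-26: nothing removed.
2016-03-03 through 2016-03-29 \ B = 2016-03-03 through 2016-03-03, 2016-03-07 through 2016-03-19.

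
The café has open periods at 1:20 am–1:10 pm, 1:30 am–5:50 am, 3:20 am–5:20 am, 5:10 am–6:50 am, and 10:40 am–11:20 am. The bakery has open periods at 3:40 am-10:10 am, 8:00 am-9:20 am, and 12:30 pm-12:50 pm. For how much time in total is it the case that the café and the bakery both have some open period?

6 h 50 min

Merge the first list: 1:20 am-1:10 pm.
Merge the second list: 3:40 am-10:10 am, 12:30 pm-12:50 pm.
A ∩ B = 3:40 am-10:10 am, 12:30 pm-12:50 pm.
Total: 6 h 30 min + 20 min = 6 h 50 min.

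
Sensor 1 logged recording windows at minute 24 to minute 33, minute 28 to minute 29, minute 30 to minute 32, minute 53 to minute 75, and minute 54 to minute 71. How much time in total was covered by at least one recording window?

Merged: minute 24 to minute 33, minute 53 to minute 75.
Lengths: 9 minutes + 22 minutes = 31 minutes.

31 minutes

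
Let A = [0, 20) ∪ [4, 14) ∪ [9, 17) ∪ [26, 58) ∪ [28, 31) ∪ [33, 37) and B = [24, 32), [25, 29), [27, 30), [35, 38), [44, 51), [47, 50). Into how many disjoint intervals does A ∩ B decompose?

Merge the first list: [0, 20), [26, 58).
Merge the second list: [24, 32), [35, 38), [44, 51).
A ∩ B = [26, 32), [35, 38), [44, 51).
That is 3 disjoint pieces.

3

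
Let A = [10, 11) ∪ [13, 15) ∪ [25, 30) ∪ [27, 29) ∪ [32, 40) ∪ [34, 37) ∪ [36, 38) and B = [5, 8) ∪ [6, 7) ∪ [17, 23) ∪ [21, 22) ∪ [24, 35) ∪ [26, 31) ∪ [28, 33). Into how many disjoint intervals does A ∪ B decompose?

5

A, merged: [10, 11), [13, 15), [25, 30), [32, 40).
B, merged: [5, 8), [17, 23), [24, 35).
A ∪ B = [5, 8), [10, 11), [13, 15), [17, 23), [24, 40).
That is 5 disjoint pieces.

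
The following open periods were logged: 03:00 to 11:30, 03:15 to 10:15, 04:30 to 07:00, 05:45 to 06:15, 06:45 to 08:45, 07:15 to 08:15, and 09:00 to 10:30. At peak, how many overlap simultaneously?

4

Sweep endpoints in order; track running count of active intervals.
Peak of 4 reached at 05:45.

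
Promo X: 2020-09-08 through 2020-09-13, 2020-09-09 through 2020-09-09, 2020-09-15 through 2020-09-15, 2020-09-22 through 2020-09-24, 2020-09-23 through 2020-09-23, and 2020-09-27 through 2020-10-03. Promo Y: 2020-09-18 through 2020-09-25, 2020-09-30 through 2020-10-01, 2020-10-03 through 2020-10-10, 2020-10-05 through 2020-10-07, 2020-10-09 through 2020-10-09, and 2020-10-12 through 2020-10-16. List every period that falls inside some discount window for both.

Merge the first list: 2020-09-08 through 2020-09-13, 2020-09-15 through 2020-09-15, 2020-09-22 through 2020-09-24, 2020-09-27 through 2020-10-03.
Merge the second list: 2020-09-18 through 2020-09-25, 2020-09-30 through 2020-10-01, 2020-10-03 through 2020-10-10, 2020-10-12 through 2020-10-16.
2020-09-08 through 2020-09-13: no overlap with the second set.
2020-09-15 through 2020-09-15: no overlap with the second set.
2020-09-22 through 2020-09-24 meets the second set on 2020-09-22 through 2020-09-24.
2020-09-27 through 2020-10-03 meets the second set on 2020-09-30 through 2020-10-01, 2020-10-03 through 2020-10-03.

2020-09-22 through 2020-09-24, 2020-09-30 through 2020-10-01, 2020-10-03 through 2020-10-03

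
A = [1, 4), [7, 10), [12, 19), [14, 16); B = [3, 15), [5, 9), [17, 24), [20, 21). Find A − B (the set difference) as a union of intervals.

A, merged: [1, 4), [7, 10), [12, 19).
B, merged: [3, 15), [17, 24).
[1, 4) with B removed leaves [1, 3).
[7, 10) lies entirely inside B → drops out.
[12, 19) with B removed leaves [15, 17).

[1, 3) ∪ [15, 17)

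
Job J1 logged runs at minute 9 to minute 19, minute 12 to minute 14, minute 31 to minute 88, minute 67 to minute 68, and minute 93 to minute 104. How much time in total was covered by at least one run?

Merged: minute 9 to minute 19, minute 31 to minute 88, minute 93 to minute 104.
Lengths: 10 minutes + 57 minutes + 11 minutes = 78 minutes.

78 minutes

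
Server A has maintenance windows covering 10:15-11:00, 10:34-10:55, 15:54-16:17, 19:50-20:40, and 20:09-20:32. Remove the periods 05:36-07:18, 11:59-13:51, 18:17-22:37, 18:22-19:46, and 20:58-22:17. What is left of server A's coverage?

A, merged: 10:15–11:00, 15:54–16:17, 19:50–20:40.
B, merged: 05:36–07:18, 11:59–13:51, 18:17–22:37.
10:15–11:00: nothing removed.
15:54–16:17: nothing removed.
19:50–20:40: entirely removed.

10:15–11:00, 15:54–16:17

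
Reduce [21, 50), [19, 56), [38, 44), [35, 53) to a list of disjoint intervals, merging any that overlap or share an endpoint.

Sort by start: [19, 56), [21, 50), [35, 53), [38, 44).
[21, 50) overlaps/touches [19, 56) → extend to [19, 56).
[35, 53) overlaps/touches [19, 56) → extend to [19, 56).
[38, 44) overlaps/touches [19, 56) → extend to [19, 56).

[19, 56)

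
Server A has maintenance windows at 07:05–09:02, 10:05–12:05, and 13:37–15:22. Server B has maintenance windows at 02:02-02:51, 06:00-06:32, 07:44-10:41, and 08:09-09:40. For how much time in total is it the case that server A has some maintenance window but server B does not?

Merge the second list: 02:02-02:51, 06:00-06:32, 07:44-10:41.
A \ B = 07:05-07:44, 10:41-12:05, 13:37-15:22.
Total: 39 min + 1 h 24 min + 1 h 45 min = 3 h 48 min.

3 h 48 min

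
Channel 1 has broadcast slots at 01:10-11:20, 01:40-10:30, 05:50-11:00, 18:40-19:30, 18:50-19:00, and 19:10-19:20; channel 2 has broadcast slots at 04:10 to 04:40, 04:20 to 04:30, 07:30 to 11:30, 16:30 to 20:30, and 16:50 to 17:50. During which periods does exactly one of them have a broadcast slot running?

01:10-04:10, 04:40-07:30, 11:20-11:30, 16:30-18:40, 19:30-20:30

A, merged: 01:10-11:20, 18:40-19:30.
B, merged: 04:10-04:40, 07:30-11:30, 16:30-20:30.
Only in the first: 01:10-04:10, 04:40-07:30.
Only in the second: 11:20-11:30, 16:30-18:40, 19:30-20:30.
Together these are the periods covered by exactly one.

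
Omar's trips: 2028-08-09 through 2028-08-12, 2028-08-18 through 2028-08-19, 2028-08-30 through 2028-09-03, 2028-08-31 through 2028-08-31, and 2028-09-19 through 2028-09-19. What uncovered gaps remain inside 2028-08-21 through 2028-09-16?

Covered (merged): 2028-08-09 through 2028-08-12, 2028-08-18 through 2028-08-19, 2028-08-30 through 2028-09-03, 2028-09-19 through 2028-09-19.
Uncovered inside 2028-08-21 through 2028-09-16: 2028-08-21 through 2028-08-29, 2028-09-04 through 2028-09-16.

2028-08-21 through 2028-08-29, 2028-09-04 through 2028-09-16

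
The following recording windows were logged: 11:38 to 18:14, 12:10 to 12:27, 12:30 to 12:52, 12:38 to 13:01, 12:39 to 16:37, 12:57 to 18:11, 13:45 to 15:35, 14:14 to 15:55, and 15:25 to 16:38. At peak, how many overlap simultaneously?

Walk the sorted start/end points keeping a running depth.
The depth first hits 6 at 15:25.

6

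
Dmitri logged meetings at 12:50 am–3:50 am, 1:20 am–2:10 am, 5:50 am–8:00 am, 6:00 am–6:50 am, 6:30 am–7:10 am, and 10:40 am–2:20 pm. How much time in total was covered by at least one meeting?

8 h 50 min

Merged: 12:50 am-3:50 am, 5:50 am-8:00 am, 10:40 am-2:20 pm.
Lengths: 3 h + 2 h 10 min + 3 h 40 min = 8 h 50 min.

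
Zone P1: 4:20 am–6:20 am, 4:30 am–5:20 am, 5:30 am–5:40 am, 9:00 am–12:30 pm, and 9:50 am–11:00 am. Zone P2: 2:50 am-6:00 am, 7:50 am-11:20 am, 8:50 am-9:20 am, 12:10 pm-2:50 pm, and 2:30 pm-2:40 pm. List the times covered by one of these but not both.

2:50 am–4:20 am, 6:00 am–6:20 am, 7:50 am–9:00 am, 11:20 am–12:10 pm, 12:30 pm–2:50 pm

A, merged: 4:20 am–6:20 am, 9:00 am–12:30 pm.
B, merged: 2:50 am–6:00 am, 7:50 am–11:20 am, 12:10 pm–2:50 pm.
A but not B: 6:00 am–6:20 am, 11:20 am–12:10 pm.
B but not A: 2:50 am–4:20 am, 7:50 am–9:00 am, 12:30 pm–2:50 pm.
Combining gives A △ B.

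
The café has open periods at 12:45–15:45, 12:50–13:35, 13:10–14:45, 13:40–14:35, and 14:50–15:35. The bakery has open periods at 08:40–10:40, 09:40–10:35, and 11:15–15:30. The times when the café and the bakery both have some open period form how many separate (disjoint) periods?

1

Merge the first list: 12:45–15:45.
Merge the second list: 08:40–10:40, 11:15–15:30.
A ∩ B = 12:45–15:30.
That is 1 disjoint piece.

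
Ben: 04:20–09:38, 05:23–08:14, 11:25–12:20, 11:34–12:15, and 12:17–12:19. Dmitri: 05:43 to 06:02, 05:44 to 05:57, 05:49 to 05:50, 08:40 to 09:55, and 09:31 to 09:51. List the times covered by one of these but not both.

First set merges to 04:20-09:38, 11:25-12:20.
Second set merges to 05:43-06:02, 08:40-09:55.
A \ B = 04:20-05:43, 06:02-08:40, 11:25-12:20.
B \ A = 09:38-09:55.
Union of the two gives the symmetric difference.

04:20-05:43, 06:02-08:40, 09:38-09:55, 11:25-12:20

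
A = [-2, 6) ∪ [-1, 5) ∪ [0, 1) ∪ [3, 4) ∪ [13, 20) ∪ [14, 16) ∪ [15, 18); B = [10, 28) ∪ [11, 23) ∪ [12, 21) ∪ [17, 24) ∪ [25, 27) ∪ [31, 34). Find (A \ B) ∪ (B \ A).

[-2, 6) ∪ [10, 13) ∪ [20, 28) ∪ [31, 34)

First set merges to [-2, 6), [13, 20).
Second set merges to [10, 28), [31, 34).
Only in the first: [-2, 6).
Only in the second: [10, 13), [20, 28), [31, 34).
Together these are the periods covered by exactly one.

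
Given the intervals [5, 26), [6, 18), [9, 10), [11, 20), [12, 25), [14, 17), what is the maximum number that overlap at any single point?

At 14, 5 of the intervals are simultaneously active.
No point has more.

5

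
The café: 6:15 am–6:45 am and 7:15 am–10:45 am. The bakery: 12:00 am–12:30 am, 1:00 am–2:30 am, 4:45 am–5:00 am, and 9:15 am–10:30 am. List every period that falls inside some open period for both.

9:15 am-10:30 am

6:15 am-6:45 am falls entirely outside B.
7:15 am-10:45 am overlaps B on 9:15 am-10:30 am.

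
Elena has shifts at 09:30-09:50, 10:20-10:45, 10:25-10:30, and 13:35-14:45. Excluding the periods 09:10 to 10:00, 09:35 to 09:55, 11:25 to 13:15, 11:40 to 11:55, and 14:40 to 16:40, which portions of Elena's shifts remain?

A, merged: 09:30-09:50, 10:20-10:45, 13:35-14:45.
B, merged: 09:10-10:00, 11:25-13:15, 14:40-16:40.
09:30-09:50 lies entirely inside B → drops out.
10:20-10:45 is untouched.
13:35-14:45 with B removed leaves 13:35-14:40.

10:20-10:45, 13:35-14:40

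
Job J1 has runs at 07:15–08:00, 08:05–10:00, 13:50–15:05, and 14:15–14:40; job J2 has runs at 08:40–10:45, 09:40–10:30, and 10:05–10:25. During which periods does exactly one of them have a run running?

07:15–08:00, 08:05–08:40, 10:00–10:45, 13:50–15:05

First set merges to 07:15–08:00, 08:05–10:00, 13:50–15:05.
Second set merges to 08:40–10:45.
Only in the first: 07:15–08:00, 08:05–08:40, 13:50–15:05.
Only in the second: 10:00–10:45.
Together these are the periods covered by exactly one.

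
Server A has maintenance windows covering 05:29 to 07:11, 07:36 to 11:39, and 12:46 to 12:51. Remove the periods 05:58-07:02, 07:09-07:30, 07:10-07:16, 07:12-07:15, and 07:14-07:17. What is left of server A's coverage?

05:29–05:58, 07:02–07:09, 07:36–11:39, 12:46–12:51

Merge the second list: 05:58–07:02, 07:09–07:30.
05:29–07:11 minus B → 05:29–05:58, 07:02–07:09.
07:36–11:39: no B overlap → unchanged.
12:46–12:51: no B overlap → unchanged.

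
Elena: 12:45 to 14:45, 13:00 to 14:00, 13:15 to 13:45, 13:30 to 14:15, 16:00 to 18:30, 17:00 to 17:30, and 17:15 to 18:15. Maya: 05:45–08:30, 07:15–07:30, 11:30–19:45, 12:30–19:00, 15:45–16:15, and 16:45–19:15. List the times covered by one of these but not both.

05:45–08:30, 11:30–12:45, 14:45–16:00, 18:30–19:45

First set merges to 12:45–14:45, 16:00–18:30.
Second set merges to 05:45–08:30, 11:30–19:45.
A \ B = none.
B \ A = 05:45–08:30, 11:30–12:45, 14:45–16:00, 18:30–19:45.
Union of the two gives the symmetric difference.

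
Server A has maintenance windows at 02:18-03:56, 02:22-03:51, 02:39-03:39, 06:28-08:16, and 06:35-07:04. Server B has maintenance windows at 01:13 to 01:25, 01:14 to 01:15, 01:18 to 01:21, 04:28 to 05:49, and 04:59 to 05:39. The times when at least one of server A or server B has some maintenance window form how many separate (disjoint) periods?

4

First set merges to 02:18–03:56, 06:28–08:16.
Second set merges to 01:13–01:25, 04:28–05:49.
A ∪ B = 01:13–01:25, 02:18–03:56, 04:28–05:49, 06:28–08:16.
That is 4 disjoint pieces.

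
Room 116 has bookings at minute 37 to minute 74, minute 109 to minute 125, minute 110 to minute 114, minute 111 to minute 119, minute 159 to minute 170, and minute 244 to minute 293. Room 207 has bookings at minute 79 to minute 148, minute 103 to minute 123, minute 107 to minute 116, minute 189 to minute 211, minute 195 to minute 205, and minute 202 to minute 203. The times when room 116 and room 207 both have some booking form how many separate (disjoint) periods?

1

First set merges to minute 37 to minute 74, minute 109 to minute 125, minute 159 to minute 170, minute 244 to minute 293.
Second set merges to minute 79 to minute 148, minute 189 to minute 211.
A ∩ B = minute 109 to minute 125.
That is 1 disjoint piece.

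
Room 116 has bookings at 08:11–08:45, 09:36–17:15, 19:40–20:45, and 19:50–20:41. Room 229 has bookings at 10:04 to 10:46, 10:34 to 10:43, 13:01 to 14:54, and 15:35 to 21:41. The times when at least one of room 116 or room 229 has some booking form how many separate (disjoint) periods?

2

First set merges to 08:11–08:45, 09:36–17:15, 19:40–20:45.
Second set merges to 10:04–10:46, 13:01–14:54, 15:35–21:41.
A ∪ B = 08:11–08:45, 09:36–21:41.
That is 2 disjoint pieces.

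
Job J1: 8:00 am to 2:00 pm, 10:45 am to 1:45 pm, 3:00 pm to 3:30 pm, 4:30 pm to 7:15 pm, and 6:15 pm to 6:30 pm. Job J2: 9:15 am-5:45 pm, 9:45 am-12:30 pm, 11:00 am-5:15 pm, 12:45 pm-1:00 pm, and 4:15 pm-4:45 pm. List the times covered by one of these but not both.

8:00 am-9:15 am, 2:00 pm-3:00 pm, 3:30 pm-4:30 pm, 5:45 pm-7:15 pm

First set merges to 8:00 am-2:00 pm, 3:00 pm-3:30 pm, 4:30 pm-7:15 pm.
Second set merges to 9:15 am-5:45 pm.
A but not B: 8:00 am-9:15 am, 5:45 pm-7:15 pm.
B but not A: 2:00 pm-3:00 pm, 3:30 pm-4:30 pm.
Combining gives A △ B.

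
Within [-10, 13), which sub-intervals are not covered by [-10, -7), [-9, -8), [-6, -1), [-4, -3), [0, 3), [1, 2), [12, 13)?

[-7, -6) ∪ [-1, 0) ∪ [3, 12)

The merged coverage is [-10, -7), [-6, -1), [0, 3), [12, 13).
Gaps within [-10, 13): [-7, -6), [-1, 0), [3, 12).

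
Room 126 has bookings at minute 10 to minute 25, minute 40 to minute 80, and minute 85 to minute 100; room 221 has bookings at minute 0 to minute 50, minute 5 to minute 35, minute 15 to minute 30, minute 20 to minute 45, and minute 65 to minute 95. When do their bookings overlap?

B, merged: minute 0 to minute 50, minute 65 to minute 95.
minute 10 to minute 25 ∩ B → minute 10 to minute 25.
minute 40 to minute 80 ∩ B → minute 40 to minute 50, minute 65 to minute 80.
minute 85 to minute 100 ∩ B → minute 85 to minute 95.

minute 10 to minute 25, minute 40 to minute 50, minute 65 to minute 80, minute 85 to minute 95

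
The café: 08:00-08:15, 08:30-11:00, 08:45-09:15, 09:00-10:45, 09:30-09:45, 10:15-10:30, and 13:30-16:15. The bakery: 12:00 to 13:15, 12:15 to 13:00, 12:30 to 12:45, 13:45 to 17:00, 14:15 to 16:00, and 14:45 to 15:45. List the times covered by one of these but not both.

08:00–08:15, 08:30–11:00, 12:00–13:15, 13:30–13:45, 16:15–17:00

Merge the first list: 08:00–08:15, 08:30–11:00, 13:30–16:15.
Merge the second list: 12:00–13:15, 13:45–17:00.
A \ B = 08:00–08:15, 08:30–11:00, 13:30–13:45.
B \ A = 12:00–13:15, 16:15–17:00.
Union of the two gives the symmetric difference.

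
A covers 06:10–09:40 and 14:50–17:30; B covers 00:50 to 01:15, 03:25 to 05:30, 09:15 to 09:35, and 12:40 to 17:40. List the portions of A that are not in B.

06:10–09:15, 09:35–09:40

06:10–09:40 minus B → 06:10–09:15, 09:35–09:40.
14:50–17:30: fully covered by B → removed.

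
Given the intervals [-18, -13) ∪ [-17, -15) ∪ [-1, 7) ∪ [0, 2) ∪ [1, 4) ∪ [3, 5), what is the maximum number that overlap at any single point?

3

At 1, 3 of the intervals are simultaneously active.
No point has more.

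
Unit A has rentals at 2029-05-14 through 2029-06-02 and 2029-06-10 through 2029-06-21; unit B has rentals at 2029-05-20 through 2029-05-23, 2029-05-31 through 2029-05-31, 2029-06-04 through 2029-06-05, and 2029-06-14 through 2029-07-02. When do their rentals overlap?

2029-05-14 through 2029-06-02 ∩ B → 2029-05-20 through 2029-05-23, 2029-05-31 through 2029-05-31.
2029-06-10 through 2029-06-21 ∩ B → 2029-06-14 through 2029-06-21.

2029-05-20 through 2029-05-23, 2029-05-31 through 2029-05-31, 2029-06-14 through 2029-06-21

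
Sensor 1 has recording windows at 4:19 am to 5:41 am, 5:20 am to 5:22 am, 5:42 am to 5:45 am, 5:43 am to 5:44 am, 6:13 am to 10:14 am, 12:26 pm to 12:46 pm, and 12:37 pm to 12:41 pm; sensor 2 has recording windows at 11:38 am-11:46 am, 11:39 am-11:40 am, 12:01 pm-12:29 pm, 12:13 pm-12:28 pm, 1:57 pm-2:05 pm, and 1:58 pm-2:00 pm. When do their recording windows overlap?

A, merged: 4:19 am-5:41 am, 5:42 am-5:45 am, 6:13 am-10:14 am, 12:26 pm-12:46 pm.
B, merged: 11:38 am-11:46 am, 12:01 pm-12:29 pm, 1:57 pm-2:05 pm.
4:19 am-5:41 am falls entirely outside B.
5:42 am-5:45 am falls entirely outside B.
6:13 am-10:14 am falls entirely outside B.
12:26 pm-12:46 pm overlaps B on 12:26 pm-12:29 pm.

12:26 pm-12:29 pm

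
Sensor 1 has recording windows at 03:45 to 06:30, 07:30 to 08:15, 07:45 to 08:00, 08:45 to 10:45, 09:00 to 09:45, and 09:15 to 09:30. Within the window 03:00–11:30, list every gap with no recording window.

The merged coverage is 03:45-06:30, 07:30-08:15, 08:45-10:45.
Complement within 03:00-11:30: 03:00-03:45, 06:30-07:30, 08:15-08:45, 10:45-11:30.

03:00-03:45, 06:30-07:30, 08:15-08:45, 10:45-11:30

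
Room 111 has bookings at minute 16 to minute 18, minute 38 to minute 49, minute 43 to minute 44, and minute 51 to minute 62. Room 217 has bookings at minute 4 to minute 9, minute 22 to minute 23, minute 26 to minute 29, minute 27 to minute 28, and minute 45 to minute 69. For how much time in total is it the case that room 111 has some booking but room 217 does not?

A, merged: minute 16 to minute 18, minute 38 to minute 49, minute 51 to minute 62.
B, merged: minute 4 to minute 9, minute 22 to minute 23, minute 26 to minute 29, minute 45 to minute 69.
A \ B = minute 16 to minute 18, minute 38 to minute 45.
Total: 2 minutes + 7 minutes = 9 minutes.

9 minutes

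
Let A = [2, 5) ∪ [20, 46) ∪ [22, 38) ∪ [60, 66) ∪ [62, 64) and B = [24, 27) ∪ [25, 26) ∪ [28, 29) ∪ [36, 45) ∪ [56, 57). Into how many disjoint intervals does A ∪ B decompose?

4

Merge the first list: [2, 5), [20, 46), [60, 66).
Merge the second list: [24, 27), [28, 29), [36, 45), [56, 57).
A ∪ B = [2, 5), [20, 46), [56, 57), [60, 66).
That is 4 disjoint pieces.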